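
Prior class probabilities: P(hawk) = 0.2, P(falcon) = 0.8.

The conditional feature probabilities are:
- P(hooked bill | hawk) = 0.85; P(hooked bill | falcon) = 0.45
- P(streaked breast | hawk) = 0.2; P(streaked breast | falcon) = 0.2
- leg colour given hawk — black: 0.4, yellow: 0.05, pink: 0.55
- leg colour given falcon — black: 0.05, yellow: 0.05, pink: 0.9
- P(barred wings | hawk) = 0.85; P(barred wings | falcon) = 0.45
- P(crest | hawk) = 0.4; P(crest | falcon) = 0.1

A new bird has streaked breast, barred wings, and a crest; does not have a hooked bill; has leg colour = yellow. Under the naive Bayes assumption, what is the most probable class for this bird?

hawk: 0.2 × (1−0.85) × 0.2 × 0.05 × 0.85 × 0.4 = 0.000102
falcon: 0.8 × (1−0.45) × 0.2 × 0.05 × 0.45 × 0.1 = 0.000198
Highest score → falcon.

falcon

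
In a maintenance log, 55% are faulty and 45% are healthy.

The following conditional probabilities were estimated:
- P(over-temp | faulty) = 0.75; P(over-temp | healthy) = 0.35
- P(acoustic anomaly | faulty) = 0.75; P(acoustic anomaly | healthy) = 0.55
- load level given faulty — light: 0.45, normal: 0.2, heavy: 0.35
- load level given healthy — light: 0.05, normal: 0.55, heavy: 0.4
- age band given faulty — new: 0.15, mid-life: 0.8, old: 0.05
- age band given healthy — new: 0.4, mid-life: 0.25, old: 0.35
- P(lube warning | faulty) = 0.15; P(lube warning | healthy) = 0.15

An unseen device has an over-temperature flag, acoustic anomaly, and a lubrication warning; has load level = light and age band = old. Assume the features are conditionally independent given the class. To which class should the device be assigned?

faulty: 0.55 × 0.75 × 0.75 × 0.45 × 0.05 × 0.15 = 0.001044140625
healthy: 0.45 × 0.35 × 0.55 × 0.05 × 0.35 × 0.15 = 0.000227390625
Highest score → faulty.

faulty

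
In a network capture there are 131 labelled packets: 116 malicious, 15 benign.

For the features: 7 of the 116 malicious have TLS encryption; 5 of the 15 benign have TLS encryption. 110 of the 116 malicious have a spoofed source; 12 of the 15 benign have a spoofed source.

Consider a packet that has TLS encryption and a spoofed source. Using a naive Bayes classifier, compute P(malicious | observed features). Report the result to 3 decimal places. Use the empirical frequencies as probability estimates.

0.624

malicious: (116/131) × (7/116) × (110/116) ≈ 0.0506712
benign: (15/131) × (5/15) × (12/15) ≈ 0.0305344
P(malicious | x) = 0.0506712 / 0.0812056 ≈ 0.624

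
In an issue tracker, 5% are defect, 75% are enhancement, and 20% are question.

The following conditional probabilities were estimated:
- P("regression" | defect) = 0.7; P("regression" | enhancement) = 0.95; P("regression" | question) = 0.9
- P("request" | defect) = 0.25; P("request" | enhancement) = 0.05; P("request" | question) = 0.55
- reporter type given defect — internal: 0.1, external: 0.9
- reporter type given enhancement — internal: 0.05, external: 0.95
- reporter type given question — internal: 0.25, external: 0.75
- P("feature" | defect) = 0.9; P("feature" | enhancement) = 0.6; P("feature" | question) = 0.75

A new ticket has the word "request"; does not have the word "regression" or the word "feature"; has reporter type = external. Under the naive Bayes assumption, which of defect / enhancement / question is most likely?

defect: 0.05 × (1−0.7) × 0.25 × 0.9 × (1−0.9) = 0.0003375
enhancement: 0.75 × (1−0.95) × 0.05 × 0.95 × (1−0.6) = 0.0007125
question: 0.2 × (1−0.9) × 0.55 × 0.75 × (1−0.75) = 0.0020625
Highest score → question.

question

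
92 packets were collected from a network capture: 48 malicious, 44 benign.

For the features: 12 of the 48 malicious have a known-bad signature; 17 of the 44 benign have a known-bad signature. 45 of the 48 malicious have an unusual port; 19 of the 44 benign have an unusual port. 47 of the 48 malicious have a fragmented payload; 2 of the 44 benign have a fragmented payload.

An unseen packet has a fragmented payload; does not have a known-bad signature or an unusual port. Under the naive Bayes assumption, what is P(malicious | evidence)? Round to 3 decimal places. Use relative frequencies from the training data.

malicious: (48/92) × (36/48) × (3/48) × (47/48) ≈ 0.023947
benign: (44/92) × (27/44) × (25/44) × (2/44) ≈ 0.0075795
P(malicious | x) = 0.023947 / 0.0315265 ≈ 0.760

0.760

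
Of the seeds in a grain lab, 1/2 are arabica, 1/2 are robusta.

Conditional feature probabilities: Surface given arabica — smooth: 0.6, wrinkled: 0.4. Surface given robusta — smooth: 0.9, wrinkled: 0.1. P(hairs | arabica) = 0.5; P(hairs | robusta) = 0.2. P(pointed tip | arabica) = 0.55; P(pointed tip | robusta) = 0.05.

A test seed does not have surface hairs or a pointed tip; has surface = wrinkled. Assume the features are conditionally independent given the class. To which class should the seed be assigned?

arabica

arabica: 0.5 × 0.4 × (1−0.5) × (1−0.55) = 0.045
robusta: 0.5 × 0.1 × (1−0.2) × (1−0.05) = 0.038
Highest score → arabica.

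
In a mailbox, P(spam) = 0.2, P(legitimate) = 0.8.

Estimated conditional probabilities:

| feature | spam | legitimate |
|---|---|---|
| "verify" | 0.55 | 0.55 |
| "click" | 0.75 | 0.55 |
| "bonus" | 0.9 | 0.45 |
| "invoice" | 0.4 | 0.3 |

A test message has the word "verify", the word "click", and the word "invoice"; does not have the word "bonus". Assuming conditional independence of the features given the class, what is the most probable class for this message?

legitimate

spam: 0.2 × 0.55 × 0.75 × (1−0.9) × 0.4 = 0.0033
legitimate: 0.8 × 0.55 × 0.55 × (1−0.45) × 0.3 = 0.03993
Highest score → legitimate.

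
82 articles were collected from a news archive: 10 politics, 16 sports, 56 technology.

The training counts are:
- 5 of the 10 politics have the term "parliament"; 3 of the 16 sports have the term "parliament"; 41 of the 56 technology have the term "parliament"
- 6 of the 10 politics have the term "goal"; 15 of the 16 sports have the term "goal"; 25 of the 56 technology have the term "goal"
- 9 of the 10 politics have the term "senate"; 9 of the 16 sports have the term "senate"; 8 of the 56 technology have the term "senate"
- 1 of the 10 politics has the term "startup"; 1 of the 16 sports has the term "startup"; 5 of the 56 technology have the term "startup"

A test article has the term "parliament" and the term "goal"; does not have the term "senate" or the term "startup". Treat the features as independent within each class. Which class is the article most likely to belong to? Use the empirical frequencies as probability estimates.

politics: (10/82) × (5/10) × (6/10) × (1/10) × (9/10) ≈ 0.00329268
sports: (16/82) × (3/16) × (15/16) × (7/16) × (15/16) ≈ 0.0140679
technology: (56/82) × (41/56) × (25/56) × (48/56) × (51/56) ≈ 0.174244
Highest score → technology.

technology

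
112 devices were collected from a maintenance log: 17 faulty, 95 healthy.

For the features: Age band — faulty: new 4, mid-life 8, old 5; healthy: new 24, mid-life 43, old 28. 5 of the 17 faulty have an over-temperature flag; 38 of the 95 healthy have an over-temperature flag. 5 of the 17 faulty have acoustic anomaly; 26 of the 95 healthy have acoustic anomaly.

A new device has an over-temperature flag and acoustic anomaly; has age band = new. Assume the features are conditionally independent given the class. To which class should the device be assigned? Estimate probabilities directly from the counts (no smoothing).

faulty: (17/112) × (4/17) × (5/17) × (5/17) ≈ 0.00308947
healthy: (95/112) × (24/95) × (38/95) × (26/95) ≈ 0.0234586
Highest score → healthy.

healthy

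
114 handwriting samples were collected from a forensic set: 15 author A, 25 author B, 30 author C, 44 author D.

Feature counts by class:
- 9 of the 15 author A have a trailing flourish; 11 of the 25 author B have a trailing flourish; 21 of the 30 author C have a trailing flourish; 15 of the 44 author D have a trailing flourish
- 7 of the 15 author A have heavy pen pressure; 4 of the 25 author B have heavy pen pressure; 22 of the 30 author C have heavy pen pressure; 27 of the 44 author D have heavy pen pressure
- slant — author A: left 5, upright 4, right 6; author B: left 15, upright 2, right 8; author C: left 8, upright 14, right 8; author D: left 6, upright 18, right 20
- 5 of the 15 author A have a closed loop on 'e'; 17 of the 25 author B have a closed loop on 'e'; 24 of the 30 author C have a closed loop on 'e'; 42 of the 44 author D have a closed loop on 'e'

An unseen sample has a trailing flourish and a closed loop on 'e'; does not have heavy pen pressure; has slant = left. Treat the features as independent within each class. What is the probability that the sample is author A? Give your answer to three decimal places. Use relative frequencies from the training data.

author A: (15/114) × (9/15) × (8/15) × (5/15) × (5/15) ≈ 0.00467836
author B: (25/114) × (11/25) × (21/25) × (15/25) × (17/25) ≈ 0.0330695
author C: (30/114) × (21/30) × (8/30) × (8/30) × (24/30) ≈ 0.0104795
author D: (44/114) × (15/44) × (17/44) × (6/44) × (42/44) ≈ 0.00661725
P(author A | x) = 0.00467836 / 0.05484461 ≈ 0.085

0.085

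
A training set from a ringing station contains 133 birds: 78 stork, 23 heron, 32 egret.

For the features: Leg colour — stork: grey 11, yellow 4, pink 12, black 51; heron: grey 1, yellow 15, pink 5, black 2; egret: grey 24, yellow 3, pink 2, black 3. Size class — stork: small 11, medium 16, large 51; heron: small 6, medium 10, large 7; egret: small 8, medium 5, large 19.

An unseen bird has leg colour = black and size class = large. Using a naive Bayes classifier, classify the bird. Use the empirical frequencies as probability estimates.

stork: (78/133) × (51/78) × (51/78) ≈ 0.250723
heron: (23/133) × (2/23) × (7/23) ≈ 0.00457666
egret: (32/133) × (3/32) × (19/32) ≈ 0.0133929
Highest score → stork.

stork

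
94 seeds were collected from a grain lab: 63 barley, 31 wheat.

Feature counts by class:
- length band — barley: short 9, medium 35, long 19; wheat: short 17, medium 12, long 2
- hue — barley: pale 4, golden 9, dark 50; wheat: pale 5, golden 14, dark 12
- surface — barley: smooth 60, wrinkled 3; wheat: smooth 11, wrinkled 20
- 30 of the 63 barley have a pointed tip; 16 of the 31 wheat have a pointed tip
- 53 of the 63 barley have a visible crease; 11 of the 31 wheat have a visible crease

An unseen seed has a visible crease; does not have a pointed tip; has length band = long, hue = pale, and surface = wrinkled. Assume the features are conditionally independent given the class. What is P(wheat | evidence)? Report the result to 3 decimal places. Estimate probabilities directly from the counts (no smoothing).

barley: (63/94) × (19/63) × (4/63) × (3/63) × (33/63) × (53/63) ≈ 0.000269299
wheat: (31/94) × (2/31) × (5/31) × (20/31) × (15/31) × (11/31) ≈ 0.000380136
P(wheat | x) = 0.000380136 / 0.000649435 ≈ 0.585

0.585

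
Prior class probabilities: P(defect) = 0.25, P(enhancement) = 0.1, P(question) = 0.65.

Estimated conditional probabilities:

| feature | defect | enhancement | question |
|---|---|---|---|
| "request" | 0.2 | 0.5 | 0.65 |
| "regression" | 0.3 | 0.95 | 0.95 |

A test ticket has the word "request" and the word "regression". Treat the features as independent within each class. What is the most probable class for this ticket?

defect: 0.25 × 0.2 × 0.3 = 0.015
enhancement: 0.1 × 0.5 × 0.95 = 0.0475
question: 0.65 × 0.65 × 0.95 = 0.401375
Highest score → question.

question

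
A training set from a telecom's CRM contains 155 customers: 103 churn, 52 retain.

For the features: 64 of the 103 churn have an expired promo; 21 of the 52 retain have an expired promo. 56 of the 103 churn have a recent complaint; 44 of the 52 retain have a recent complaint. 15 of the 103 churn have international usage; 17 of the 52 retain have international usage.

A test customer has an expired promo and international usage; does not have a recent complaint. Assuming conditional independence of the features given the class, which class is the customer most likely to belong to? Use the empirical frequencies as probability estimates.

churn: (103/155) × (64/103) × (47/103) × (15/103) ≈ 0.0274387
retain: (52/155) × (21/52) × (8/52) × (17/52) ≈ 0.00681428
Highest score → churn.

churn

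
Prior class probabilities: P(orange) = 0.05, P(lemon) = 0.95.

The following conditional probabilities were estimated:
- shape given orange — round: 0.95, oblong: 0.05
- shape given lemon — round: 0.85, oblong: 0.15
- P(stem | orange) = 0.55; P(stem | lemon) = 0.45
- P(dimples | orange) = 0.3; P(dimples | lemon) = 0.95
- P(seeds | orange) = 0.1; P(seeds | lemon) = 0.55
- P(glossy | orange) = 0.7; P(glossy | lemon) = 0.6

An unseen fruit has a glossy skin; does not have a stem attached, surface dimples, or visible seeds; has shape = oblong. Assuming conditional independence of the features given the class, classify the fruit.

lemon

orange: 0.05 × 0.05 × (1−0.55) × (1−0.3) × (1−0.1) × 0.7 = 0.000496125
lemon: 0.95 × 0.15 × (1−0.45) × (1−0.95) × (1−0.55) × 0.6 = 0.0010580625
Highest score → lemon.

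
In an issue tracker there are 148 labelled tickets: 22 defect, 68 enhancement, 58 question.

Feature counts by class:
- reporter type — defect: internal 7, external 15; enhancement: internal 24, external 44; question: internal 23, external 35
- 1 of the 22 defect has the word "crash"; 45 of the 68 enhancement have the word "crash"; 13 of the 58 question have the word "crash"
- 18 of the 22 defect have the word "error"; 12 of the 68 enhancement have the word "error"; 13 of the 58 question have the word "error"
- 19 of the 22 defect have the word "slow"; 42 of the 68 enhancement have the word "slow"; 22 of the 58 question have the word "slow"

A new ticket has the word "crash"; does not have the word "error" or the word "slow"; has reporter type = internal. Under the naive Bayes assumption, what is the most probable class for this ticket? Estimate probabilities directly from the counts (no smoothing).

defect: (22/148) × (7/22) × (1/22) × (4/22) × (3/22) ≈ 0.0000533027
enhancement: (68/148) × (24/68) × (45/68) × (56/68) × (26/68) ≈ 0.0337907
question: (58/148) × (23/58) × (13/58) × (45/58) × (36/58) ≈ 0.0167741
Highest score → enhancement.

enhancement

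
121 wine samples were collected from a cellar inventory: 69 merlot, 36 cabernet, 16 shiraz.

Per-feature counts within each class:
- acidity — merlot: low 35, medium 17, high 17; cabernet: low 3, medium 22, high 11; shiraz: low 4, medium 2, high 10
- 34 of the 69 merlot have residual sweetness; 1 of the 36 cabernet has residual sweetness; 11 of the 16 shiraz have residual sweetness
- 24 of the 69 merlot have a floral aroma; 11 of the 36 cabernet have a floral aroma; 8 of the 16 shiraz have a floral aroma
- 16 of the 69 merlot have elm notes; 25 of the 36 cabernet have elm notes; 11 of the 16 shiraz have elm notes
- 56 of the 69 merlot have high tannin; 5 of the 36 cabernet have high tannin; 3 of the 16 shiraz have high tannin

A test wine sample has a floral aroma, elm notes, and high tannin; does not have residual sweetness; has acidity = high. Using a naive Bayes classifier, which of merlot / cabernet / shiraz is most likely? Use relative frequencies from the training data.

merlot: (69/121) × (17/69) × (35/69) × (24/69) × (16/69) × (56/69) ≈ 0.00466503
cabernet: (36/121) × (11/36) × (35/36) × (11/36) × (25/36) × (5/36) ≈ 0.00260476
shiraz: (16/121) × (10/16) × (5/16) × (8/16) × (11/16) × (3/16) ≈ 0.0016646
Highest score → merlot.

merlot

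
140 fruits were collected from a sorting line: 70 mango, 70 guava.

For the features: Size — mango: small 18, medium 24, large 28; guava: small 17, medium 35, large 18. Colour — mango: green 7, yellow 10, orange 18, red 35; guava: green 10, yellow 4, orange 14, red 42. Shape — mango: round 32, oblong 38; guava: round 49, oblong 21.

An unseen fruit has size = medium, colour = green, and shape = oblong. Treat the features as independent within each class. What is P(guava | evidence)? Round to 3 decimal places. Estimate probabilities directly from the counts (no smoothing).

0.535

mango: (70/140) × (24/70) × (7/70) × (38/70) ≈ 0.00930612
guava: (70/140) × (35/70) × (10/70) × (21/70) ≈ 0.0107143
P(guava | x) = 0.0107143 / 0.02002042 ≈ 0.535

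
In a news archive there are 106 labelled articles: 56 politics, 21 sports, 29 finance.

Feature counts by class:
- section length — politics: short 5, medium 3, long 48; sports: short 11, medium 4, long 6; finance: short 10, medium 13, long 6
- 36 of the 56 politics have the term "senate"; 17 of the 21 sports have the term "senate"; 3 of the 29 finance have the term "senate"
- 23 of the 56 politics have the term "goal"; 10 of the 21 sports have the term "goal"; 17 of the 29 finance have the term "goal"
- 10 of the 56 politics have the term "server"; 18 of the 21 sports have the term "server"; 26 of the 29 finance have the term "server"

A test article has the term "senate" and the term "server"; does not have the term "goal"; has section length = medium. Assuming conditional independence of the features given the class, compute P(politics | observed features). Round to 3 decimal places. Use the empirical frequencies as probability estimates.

politics: (56/106) × (3/56) × (36/56) × (33/56) × (10/56) ≈ 0.00191455
sports: (21/106) × (4/21) × (17/21) × (11/21) × (18/21) ≈ 0.0137155
finance: (29/106) × (13/29) × (3/29) × (12/29) × (26/29) ≈ 0.00470673
P(politics | x) = 0.00191455 / 0.02033678 ≈ 0.094

0.094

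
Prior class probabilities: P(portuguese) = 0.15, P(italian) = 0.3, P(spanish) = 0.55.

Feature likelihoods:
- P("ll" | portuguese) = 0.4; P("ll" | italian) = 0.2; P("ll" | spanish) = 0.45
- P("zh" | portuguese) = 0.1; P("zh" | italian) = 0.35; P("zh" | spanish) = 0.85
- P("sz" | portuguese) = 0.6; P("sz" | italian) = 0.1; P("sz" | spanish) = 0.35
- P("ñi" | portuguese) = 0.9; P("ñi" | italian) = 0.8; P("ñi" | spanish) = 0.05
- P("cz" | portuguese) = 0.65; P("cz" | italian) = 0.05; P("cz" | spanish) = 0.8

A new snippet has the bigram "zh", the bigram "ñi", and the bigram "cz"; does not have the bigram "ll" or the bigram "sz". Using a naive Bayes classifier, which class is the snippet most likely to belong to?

portuguese: 0.15 × (1−0.4) × 0.1 × (1−0.6) × 0.9 × 0.65 = 0.002106
italian: 0.3 × (1−0.2) × 0.35 × (1−0.1) × 0.8 × 0.05 = 0.003024
spanish: 0.55 × (1−0.45) × 0.85 × (1−0.35) × 0.05 × 0.8 = 0.00668525
Highest score → spanish.

spanish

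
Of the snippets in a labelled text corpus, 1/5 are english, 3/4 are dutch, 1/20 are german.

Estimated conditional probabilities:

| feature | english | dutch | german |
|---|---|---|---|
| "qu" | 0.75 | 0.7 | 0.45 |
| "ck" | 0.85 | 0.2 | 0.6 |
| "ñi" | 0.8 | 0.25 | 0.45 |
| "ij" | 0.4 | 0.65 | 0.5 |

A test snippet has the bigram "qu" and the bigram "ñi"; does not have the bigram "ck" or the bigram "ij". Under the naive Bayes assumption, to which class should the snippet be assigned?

english: 0.2 × 0.75 × (1−0.85) × 0.8 × (1−0.4) = 0.0108
dutch: 0.75 × 0.7 × (1−0.2) × 0.25 × (1−0.65) = 0.03675
german: 0.05 × 0.45 × (1−0.6) × 0.45 × (1−0.5) = 0.002025
Highest score → dutch.

dutch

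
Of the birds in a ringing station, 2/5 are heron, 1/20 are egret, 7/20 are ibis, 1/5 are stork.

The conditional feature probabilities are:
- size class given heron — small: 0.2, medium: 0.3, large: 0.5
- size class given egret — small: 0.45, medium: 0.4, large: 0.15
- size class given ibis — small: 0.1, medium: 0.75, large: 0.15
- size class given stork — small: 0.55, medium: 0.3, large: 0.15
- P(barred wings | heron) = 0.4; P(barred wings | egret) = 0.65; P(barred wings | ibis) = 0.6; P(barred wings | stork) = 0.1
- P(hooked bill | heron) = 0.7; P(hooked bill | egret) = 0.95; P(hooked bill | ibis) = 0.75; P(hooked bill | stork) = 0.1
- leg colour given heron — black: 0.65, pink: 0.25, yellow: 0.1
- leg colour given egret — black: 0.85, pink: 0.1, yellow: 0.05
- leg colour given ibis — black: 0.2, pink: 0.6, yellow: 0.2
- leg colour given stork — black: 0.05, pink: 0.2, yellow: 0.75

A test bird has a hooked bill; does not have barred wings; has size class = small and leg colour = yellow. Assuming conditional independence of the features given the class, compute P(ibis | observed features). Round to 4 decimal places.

0.1584

heron: 0.4 × 0.2 × (1−0.4) × 0.7 × 0.1 = 0.00336
egret: 0.05 × 0.45 × (1−0.65) × 0.95 × 0.05 = 0.0003740625
ibis: 0.35 × 0.1 × (1−0.6) × 0.75 × 0.2 = 0.0021
stork: 0.2 × 0.55 × (1−0.1) × 0.1 × 0.75 = 0.007425
P(ibis | x) = 0.0021 / 0.0132590625 ≈ 0.1584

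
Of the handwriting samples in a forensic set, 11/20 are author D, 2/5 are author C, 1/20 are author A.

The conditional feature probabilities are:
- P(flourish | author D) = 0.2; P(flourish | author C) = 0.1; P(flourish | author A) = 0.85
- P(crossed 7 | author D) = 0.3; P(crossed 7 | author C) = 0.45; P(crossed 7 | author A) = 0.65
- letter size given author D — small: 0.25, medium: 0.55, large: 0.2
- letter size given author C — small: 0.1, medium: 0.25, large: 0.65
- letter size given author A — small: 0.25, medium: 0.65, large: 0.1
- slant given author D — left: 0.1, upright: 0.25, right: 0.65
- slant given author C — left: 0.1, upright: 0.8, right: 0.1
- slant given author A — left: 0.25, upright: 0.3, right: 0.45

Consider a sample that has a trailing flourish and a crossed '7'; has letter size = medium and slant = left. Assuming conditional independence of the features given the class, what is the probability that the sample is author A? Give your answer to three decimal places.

0.665

author D: 0.55 × 0.2 × 0.3 × 0.55 × 0.1 = 0.001815
author C: 0.4 × 0.1 × 0.45 × 0.25 × 0.1 = 0.00045
author A: 0.05 × 0.85 × 0.65 × 0.65 × 0.25 = 0.0044890625
P(author A | x) = 0.0044890625 / 0.0067540625 ≈ 0.665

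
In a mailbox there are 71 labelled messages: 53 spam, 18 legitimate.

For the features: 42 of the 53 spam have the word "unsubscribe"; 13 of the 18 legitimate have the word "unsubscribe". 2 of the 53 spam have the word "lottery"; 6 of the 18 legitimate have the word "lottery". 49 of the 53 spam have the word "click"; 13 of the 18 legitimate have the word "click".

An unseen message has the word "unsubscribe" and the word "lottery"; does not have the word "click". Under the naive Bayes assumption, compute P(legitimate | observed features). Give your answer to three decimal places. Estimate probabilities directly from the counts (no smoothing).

spam: (53/71) × (42/53) × (2/53) × (4/53) ≈ 0.00168473
legitimate: (18/71) × (13/18) × (6/18) × (5/18) ≈ 0.0169536
P(legitimate | x) = 0.0169536 / 0.01863833 ≈ 0.910

0.910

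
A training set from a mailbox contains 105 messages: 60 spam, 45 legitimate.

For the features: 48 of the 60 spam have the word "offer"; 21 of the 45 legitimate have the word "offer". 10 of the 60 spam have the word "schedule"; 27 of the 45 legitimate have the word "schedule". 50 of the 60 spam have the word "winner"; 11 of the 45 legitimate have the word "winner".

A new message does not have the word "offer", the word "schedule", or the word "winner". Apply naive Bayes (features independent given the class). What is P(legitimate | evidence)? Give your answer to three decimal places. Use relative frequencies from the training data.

spam: (60/105) × (12/60) × (50/60) × (10/60) ≈ 0.015873
legitimate: (45/105) × (24/45) × (18/45) × (34/45) ≈ 0.0690794
P(legitimate | x) = 0.0690794 / 0.0849524 ≈ 0.813

0.813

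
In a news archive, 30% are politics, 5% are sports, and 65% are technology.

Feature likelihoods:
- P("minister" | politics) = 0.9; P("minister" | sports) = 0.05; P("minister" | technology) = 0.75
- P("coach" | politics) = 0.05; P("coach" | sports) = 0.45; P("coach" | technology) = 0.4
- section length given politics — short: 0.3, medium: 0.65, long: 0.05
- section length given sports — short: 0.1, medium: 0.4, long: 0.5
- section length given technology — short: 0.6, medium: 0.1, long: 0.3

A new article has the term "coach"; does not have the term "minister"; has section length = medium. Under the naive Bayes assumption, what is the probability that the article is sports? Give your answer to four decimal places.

politics: 0.3 × (1−0.9) × 0.05 × 0.65 = 0.000975
sports: 0.05 × (1−0.05) × 0.45 × 0.4 = 0.00855
technology: 0.65 × (1−0.75) × 0.4 × 0.1 = 0.0065
P(sports | x) = 0.00855 / 0.016025 ≈ 0.5335

0.5335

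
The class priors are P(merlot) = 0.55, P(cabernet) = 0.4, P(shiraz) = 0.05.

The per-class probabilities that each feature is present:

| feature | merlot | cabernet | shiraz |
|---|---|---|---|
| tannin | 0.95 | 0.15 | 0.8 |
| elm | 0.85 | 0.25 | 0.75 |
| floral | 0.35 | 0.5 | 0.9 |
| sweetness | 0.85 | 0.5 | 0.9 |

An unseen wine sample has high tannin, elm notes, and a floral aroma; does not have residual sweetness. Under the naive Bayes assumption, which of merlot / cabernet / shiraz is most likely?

merlot

merlot: 0.55 × 0.95 × 0.85 × 0.35 × (1−0.85) = 0.0233165625
cabernet: 0.4 × 0.15 × 0.25 × 0.5 × (1−0.5) = 0.00375
shiraz: 0.05 × 0.8 × 0.75 × 0.9 × (1−0.9) = 0.0027
Highest score → merlot.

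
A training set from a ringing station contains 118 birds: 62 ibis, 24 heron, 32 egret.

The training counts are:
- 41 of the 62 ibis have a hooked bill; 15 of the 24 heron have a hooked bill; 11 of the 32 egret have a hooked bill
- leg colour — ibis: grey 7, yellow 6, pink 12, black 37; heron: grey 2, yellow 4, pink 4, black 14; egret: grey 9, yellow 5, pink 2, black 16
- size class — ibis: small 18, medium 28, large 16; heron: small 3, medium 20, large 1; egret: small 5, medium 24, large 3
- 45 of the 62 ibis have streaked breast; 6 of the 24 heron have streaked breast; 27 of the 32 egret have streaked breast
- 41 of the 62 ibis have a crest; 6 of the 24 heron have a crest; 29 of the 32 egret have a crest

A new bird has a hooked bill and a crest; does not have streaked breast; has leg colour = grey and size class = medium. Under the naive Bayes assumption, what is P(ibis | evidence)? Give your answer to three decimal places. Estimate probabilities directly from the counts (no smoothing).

ibis: (62/118) × (41/62) × (7/62) × (28/62) × (17/62) × (41/62) ≈ 0.00321236
heron: (24/118) × (15/24) × (2/24) × (20/24) × (18/24) × (6/24) ≈ 0.00165519
egret: (32/118) × (11/32) × (9/32) × (24/32) × (5/32) × (29/32) ≈ 0.00278441
P(ibis | x) = 0.00321236 / 0.00765196 ≈ 0.420

0.420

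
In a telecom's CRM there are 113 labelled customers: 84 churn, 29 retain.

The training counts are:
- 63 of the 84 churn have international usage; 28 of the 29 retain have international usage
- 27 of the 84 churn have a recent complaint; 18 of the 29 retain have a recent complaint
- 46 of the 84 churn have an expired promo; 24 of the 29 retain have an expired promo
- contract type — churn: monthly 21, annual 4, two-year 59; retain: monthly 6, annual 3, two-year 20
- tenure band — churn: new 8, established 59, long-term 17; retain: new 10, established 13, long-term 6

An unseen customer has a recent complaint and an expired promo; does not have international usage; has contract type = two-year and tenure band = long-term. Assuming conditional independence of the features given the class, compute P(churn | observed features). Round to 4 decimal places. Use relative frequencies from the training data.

churn: (84/113) × (21/84) × (27/84) × (46/84) × (59/84) × (17/84) ≈ 0.00464993
retain: (29/113) × (1/29) × (18/29) × (24/29) × (20/29) × (6/29) ≈ 0.000648626
P(churn | x) = 0.00464993 / 0.005298556 ≈ 0.8776

0.8776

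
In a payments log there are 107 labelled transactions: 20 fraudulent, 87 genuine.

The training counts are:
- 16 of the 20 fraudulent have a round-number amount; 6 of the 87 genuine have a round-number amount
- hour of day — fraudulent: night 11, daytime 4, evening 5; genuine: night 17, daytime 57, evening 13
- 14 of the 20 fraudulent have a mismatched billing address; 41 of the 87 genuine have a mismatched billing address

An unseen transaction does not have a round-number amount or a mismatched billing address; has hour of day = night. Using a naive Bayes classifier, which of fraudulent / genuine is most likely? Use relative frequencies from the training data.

fraudulent: (20/107) × (4/20) × (11/20) × (6/20) ≈ 0.00616822
genuine: (87/107) × (81/87) × (17/87) × (46/87) ≈ 0.0782113
Highest score → genuine.

genuine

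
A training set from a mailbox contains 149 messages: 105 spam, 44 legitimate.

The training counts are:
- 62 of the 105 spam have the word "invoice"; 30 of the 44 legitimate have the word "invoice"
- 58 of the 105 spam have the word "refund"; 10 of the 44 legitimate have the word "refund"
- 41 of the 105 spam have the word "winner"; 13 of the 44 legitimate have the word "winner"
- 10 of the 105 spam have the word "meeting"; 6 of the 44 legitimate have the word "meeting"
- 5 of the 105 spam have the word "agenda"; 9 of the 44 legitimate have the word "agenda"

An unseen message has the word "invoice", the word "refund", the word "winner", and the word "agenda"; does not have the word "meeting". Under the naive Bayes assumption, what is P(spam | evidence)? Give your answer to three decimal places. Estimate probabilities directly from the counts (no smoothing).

spam: (105/149) × (62/105) × (58/105) × (41/105) × (95/105) × (5/105) ≈ 0.00386682
legitimate: (44/149) × (30/44) × (10/44) × (13/44) × (38/44) × (9/44) ≈ 0.00238833
P(spam | x) = 0.00386682 / 0.00625515 ≈ 0.618

0.618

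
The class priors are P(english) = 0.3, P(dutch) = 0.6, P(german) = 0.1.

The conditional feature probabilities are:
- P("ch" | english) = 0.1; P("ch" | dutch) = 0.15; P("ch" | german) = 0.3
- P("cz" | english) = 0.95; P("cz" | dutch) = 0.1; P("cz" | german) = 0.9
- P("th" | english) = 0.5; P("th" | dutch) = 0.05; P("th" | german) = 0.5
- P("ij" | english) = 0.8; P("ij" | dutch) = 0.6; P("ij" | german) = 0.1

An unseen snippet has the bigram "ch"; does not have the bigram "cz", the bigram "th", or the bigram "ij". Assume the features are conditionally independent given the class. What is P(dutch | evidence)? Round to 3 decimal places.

english: 0.3 × 0.1 × (1−0.95) × (1−0.5) × (1−0.8) = 0.00015
dutch: 0.6 × 0.15 × (1−0.1) × (1−0.05) × (1−0.6) = 0.03078
german: 0.1 × 0.3 × (1−0.9) × (1−0.5) × (1−0.1) = 0.00135
P(dutch | x) = 0.03078 / 0.03228 ≈ 0.954

0.954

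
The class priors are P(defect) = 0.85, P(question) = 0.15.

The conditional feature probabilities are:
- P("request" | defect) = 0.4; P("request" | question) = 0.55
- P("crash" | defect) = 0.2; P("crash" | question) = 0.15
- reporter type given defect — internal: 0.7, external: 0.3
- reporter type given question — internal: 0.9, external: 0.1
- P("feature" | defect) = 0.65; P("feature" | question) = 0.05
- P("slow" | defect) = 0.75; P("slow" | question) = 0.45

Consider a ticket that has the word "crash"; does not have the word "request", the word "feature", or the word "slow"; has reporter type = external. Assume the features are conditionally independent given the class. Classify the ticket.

defect

defect: 0.85 × (1−0.4) × 0.2 × 0.3 × (1−0.65) × (1−0.75) = 0.0026775
question: 0.15 × (1−0.55) × 0.15 × 0.1 × (1−0.05) × (1−0.45) = 0.00052903125
Highest score → defect.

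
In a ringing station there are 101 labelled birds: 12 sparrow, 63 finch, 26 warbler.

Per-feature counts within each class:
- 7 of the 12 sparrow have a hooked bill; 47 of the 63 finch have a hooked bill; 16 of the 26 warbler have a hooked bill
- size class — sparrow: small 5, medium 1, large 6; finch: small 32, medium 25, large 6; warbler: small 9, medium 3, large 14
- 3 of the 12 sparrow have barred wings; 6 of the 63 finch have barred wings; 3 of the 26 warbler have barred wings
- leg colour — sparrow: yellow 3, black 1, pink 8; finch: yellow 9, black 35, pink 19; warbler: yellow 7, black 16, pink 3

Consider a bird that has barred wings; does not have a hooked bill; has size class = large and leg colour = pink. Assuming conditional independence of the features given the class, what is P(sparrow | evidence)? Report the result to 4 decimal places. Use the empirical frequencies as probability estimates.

sparrow: (12/101) × (5/12) × (6/12) × (3/12) × (8/12) ≈ 0.00412541
finch: (63/101) × (16/63) × (6/63) × (6/63) × (19/63) ≈ 0.000433344
warbler: (26/101) × (10/26) × (14/26) × (3/26) × (3/26) ≈ 0.000709789
P(sparrow | x) = 0.00412541 / 0.005268543 ≈ 0.7830

0.7830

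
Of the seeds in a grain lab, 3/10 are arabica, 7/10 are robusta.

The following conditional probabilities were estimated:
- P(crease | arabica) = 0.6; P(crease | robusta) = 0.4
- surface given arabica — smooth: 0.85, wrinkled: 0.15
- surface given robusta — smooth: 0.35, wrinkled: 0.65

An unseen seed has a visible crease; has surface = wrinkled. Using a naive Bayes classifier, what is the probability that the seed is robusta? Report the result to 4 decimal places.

0.8708

arabica: 0.3 × 0.6 × 0.15 = 0.027
robusta: 0.7 × 0.4 × 0.65 = 0.182
P(robusta | x) = 0.182 / 0.209 ≈ 0.8708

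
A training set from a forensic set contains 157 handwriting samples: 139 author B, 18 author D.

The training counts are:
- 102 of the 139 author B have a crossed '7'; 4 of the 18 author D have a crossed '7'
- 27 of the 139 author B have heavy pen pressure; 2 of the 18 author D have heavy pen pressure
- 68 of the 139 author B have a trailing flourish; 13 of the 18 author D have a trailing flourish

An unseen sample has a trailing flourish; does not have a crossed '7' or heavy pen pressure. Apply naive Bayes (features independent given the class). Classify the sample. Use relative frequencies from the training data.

author B

author B: (139/157) × (37/139) × (112/139) × (68/139) ≈ 0.0928965
author D: (18/157) × (14/18) × (16/18) × (13/18) ≈ 0.0572462
Highest score → author B.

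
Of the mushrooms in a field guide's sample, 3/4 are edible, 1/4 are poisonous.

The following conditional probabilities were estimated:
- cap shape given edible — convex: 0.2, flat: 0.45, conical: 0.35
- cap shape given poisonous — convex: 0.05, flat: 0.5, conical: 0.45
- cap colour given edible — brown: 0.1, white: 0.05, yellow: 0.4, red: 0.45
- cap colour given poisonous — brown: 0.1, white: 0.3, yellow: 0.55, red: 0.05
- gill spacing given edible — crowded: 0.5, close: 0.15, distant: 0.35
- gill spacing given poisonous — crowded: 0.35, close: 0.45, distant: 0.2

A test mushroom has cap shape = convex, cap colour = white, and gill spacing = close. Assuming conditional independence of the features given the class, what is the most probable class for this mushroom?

poisonous

edible: 0.75 × 0.2 × 0.05 × 0.15 = 0.001125
poisonous: 0.25 × 0.05 × 0.3 × 0.45 = 0.0016875
Highest score → poisonous.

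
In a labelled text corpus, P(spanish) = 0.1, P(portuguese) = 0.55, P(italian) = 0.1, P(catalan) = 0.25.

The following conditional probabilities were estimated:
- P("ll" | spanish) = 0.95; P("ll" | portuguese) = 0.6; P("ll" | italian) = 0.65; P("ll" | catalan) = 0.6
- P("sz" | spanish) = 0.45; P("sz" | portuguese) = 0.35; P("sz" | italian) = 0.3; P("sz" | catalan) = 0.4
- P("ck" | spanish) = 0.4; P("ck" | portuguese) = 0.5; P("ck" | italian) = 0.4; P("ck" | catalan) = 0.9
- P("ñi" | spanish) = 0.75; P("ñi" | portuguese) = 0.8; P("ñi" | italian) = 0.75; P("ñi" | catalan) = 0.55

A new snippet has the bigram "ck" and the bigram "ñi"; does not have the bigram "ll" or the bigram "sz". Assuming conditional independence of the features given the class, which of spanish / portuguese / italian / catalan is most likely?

spanish: 0.1 × (1−0.95) × (1−0.45) × 0.4 × 0.75 = 0.000825
portuguese: 0.55 × (1−0.6) × (1−0.35) × 0.5 × 0.8 = 0.0572
italian: 0.1 × (1−0.65) × (1−0.3) × 0.4 × 0.75 = 0.00735
catalan: 0.25 × (1−0.6) × (1−0.4) × 0.9 × 0.55 = 0.0297
Highest score → portuguese.

portuguese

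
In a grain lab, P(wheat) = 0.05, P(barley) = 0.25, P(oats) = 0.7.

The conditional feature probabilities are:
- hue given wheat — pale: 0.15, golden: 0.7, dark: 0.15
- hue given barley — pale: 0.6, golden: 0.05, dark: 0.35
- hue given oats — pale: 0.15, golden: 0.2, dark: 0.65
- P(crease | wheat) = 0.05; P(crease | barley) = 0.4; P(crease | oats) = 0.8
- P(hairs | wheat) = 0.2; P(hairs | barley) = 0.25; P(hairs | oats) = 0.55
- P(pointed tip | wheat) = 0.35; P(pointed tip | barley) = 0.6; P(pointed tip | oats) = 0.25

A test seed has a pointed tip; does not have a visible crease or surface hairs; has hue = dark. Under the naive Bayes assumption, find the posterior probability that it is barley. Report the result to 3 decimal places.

0.659

wheat: 0.05 × 0.15 × (1−0.05) × (1−0.2) × 0.35 = 0.001995
barley: 0.25 × 0.35 × (1−0.4) × (1−0.25) × 0.6 = 0.023625
oats: 0.7 × 0.65 × (1−0.8) × (1−0.55) × 0.25 = 0.0102375
P(barley | x) = 0.023625 / 0.0358575 ≈ 0.659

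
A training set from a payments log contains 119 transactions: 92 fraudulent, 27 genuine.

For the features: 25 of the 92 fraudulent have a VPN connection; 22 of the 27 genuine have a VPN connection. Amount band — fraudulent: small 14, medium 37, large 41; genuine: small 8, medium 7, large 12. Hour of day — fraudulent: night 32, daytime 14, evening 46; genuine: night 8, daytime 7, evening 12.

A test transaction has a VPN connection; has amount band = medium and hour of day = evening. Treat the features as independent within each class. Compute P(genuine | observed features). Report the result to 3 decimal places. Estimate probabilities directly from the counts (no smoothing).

0.335

fraudulent: (92/119) × (25/92) × (37/92) × (46/92) ≈ 0.0422452
genuine: (27/119) × (22/27) × (7/27) × (12/27) ≈ 0.0213023
P(genuine | x) = 0.0213023 / 0.0635475 ≈ 0.335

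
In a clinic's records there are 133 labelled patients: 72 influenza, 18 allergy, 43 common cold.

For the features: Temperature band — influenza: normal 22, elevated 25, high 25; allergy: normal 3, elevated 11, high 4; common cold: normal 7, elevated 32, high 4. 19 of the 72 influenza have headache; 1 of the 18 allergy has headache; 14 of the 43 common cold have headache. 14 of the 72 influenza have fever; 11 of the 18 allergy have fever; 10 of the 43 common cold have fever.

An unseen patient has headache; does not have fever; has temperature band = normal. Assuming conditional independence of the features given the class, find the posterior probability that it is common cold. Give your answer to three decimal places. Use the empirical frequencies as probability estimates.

influenza: (72/133) × (22/72) × (19/72) × (58/72) ≈ 0.0351631
allergy: (18/133) × (3/18) × (1/18) × (7/18) ≈ 0.000487329
common cold: (43/133) × (7/43) × (14/43) × (33/43) ≈ 0.0131508
P(common cold | x) = 0.0131508 / 0.048801229 ≈ 0.269

0.269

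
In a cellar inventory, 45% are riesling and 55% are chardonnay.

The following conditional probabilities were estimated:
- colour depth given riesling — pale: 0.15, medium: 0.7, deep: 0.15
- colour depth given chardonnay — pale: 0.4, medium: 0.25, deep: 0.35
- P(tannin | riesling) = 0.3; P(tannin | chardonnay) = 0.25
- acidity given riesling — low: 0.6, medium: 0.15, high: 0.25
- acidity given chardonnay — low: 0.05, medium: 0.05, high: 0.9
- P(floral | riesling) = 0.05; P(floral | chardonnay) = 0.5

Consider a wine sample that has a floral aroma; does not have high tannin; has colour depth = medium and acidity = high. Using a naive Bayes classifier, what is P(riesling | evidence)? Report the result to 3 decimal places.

riesling: 0.45 × 0.7 × (1−0.3) × 0.25 × 0.05 = 0.00275625
chardonnay: 0.55 × 0.25 × (1−0.25) × 0.9 × 0.5 = 0.04640625
P(riesling | x) = 0.00275625 / 0.0491625 ≈ 0.056

0.056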